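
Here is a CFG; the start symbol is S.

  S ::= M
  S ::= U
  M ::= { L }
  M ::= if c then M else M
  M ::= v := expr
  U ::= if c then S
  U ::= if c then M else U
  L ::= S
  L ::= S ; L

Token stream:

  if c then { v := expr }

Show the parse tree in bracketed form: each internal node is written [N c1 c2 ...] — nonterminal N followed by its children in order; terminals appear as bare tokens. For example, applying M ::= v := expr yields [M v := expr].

[S [U if c then [S [M { [L [S [M v := expr]]] }]]]]

S
U
if c then S
if c then M
if c then { L }
if c then { S }
if c then { M }
if c then { v := expr }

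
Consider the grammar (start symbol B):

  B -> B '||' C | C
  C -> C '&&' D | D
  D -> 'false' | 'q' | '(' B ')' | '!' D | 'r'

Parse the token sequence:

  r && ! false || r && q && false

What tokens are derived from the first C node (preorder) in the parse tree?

[B [B [C [C [D r]] && [D ! [D false]]]] || [C [C [C [D r]] && [D q]] && [D false]]]

r && ! false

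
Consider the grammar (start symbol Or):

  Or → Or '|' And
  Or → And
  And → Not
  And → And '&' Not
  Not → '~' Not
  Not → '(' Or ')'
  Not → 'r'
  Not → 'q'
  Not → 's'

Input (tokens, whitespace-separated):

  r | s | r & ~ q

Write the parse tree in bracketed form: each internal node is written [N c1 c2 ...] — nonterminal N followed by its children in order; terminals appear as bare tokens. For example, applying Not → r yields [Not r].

Or
Or | And
Or | And | And
And | And | And
Not | And | And
r | And | And
r | Not | And
r | s | And
r | s | And & Not
r | s | Not & Not
r | s | r & Not
r | s | r & ~ Not
r | s | r & ~ q

[Or [Or [Or [And [Not r]]] | [And [Not s]]] | [And [And [Not r]] & [Not ~ [Not q]]]]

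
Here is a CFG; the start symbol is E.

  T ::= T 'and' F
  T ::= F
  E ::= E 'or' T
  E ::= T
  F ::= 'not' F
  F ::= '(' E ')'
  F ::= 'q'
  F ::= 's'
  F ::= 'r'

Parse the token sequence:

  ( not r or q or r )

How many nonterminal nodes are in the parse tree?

13

[E [T [F ( [E [E [E [T [F not [F r]]]] or [T [F q]]] or [T [F r]]] )]]]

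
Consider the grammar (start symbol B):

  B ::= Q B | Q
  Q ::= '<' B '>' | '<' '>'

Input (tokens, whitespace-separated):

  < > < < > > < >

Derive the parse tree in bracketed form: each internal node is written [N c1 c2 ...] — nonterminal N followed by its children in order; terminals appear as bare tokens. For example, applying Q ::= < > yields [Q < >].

B
Q B
< > B
< > Q B
< > < B > B
< > < Q > B
< > < < > > B
< > < < > > Q
< > < < > > < >

[B [Q < >] [B [Q < [B [Q < >]] >] [B [Q < >]]]]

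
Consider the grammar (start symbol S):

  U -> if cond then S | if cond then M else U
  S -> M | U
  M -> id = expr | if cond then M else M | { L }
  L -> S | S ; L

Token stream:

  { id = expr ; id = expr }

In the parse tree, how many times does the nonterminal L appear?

2

[S [M { [L [S [M id = expr]] ; [L [S [M id = expr]]]] }]]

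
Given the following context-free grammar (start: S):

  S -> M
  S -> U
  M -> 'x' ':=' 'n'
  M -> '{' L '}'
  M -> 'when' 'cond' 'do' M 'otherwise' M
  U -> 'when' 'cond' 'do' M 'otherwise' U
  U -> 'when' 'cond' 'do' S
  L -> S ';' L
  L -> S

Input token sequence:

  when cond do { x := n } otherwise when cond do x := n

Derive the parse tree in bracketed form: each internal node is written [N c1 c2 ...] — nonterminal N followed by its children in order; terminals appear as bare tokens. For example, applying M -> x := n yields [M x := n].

[S [U when cond do [M { [L [S [M x := n]]] }] otherwise [U when cond do [S [M x := n]]]]]

S
U
when cond do M otherwise U
when cond do { L } otherwise U
when cond do { S } otherwise U
when cond do { M } otherwise U
when cond do { x := n } otherwise U
when cond do { x := n } otherwise when cond do S
when cond do { x := n } otherwise when cond do M
when cond do { x := n } otherwise when cond do x := n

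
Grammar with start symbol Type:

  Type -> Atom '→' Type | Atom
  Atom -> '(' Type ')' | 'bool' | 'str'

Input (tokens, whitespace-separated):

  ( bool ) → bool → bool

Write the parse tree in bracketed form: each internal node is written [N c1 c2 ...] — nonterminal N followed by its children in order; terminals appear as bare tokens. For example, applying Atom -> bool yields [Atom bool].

Type
Atom → Type
( Type ) → Type
( Atom ) → Type
( bool ) → Type
( bool ) → Atom → Type
( bool ) → bool → Type
( bool ) → bool → Atom
( bool ) → bool → bool

[Type [Atom ( [Type [Atom bool]] )] → [Type [Atom bool] → [Type [Atom bool]]]]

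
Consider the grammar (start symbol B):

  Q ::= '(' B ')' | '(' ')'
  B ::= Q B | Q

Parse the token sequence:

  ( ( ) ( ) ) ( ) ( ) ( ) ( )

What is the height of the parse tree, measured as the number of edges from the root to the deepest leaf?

[B [Q ( [B [Q ( )] [B [Q ( )]]] )] [B [Q ( )] [B [Q ( )] [B [Q ( )] [B [Q ( )]]]]]]

6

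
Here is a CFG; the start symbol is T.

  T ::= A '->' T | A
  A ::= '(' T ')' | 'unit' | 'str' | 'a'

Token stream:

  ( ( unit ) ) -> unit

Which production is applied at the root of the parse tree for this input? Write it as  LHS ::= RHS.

T ::= A '->' T

[T [A ( [T [A ( [T [A unit]] )]] )] -> [T [A unit]]]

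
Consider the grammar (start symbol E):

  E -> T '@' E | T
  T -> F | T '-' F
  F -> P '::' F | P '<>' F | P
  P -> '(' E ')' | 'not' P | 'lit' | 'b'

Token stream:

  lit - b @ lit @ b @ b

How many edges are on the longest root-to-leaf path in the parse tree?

7

[E [T [T [F [P lit]]] - [F [P b]]] @ [E [T [F [P lit]]] @ [E [T [F [P b]]] @ [E [T [F [P b]]]]]]]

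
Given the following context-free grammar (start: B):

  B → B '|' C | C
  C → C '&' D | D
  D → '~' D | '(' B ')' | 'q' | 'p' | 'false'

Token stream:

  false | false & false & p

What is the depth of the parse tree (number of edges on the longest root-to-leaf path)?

5

[B [B [C [D false]]] | [C [C [C [D false]] & [D false]] & [D p]]]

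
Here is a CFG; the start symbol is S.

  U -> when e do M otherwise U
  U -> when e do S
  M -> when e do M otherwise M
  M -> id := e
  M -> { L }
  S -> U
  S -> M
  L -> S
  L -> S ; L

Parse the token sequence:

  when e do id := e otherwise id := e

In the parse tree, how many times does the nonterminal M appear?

3

[S [M when e do [M id := e] otherwise [M id := e]]]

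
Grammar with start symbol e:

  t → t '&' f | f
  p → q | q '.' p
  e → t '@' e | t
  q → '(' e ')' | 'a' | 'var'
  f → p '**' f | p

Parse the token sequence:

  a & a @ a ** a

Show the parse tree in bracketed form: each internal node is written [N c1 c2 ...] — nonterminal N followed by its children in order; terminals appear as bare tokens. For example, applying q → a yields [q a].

[e [t [t [f [p [q a]]]] & [f [p [q a]]]] @ [e [t [f [p [q a]] ** [f [p [q a]]]]]]]

e
t @ e
t & f @ e
f & f @ e
p & f @ e
q & f @ e
a & f @ e
a & p @ e
a & q @ e
a & a @ e
a & a @ t
a & a @ f
a & a @ p ** f
a & a @ q ** f
a & a @ a ** f
a & a @ a ** p
a & a @ a ** q
a & a @ a ** a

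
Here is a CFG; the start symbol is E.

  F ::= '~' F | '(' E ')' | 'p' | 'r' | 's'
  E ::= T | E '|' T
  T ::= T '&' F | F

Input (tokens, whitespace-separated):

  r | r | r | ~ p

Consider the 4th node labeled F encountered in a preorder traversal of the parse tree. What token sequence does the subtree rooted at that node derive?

[E [E [E [E [T [F r]]] | [T [F r]]] | [T [F r]]] | [T [F ~ [F p]]]]

~ p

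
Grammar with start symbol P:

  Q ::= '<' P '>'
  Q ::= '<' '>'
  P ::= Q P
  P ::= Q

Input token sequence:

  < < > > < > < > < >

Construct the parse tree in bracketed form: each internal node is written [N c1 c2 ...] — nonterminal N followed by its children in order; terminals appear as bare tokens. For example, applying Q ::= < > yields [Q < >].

P
Q P
< P > P
< Q > P
< < > > P
< < > > Q P
< < > > < > P
< < > > < > Q P
< < > > < > < > P
< < > > < > < > Q
< < > > < > < > < >

[P [Q < [P [Q < >]] >] [P [Q < >] [P [Q < >] [P [Q < >]]]]]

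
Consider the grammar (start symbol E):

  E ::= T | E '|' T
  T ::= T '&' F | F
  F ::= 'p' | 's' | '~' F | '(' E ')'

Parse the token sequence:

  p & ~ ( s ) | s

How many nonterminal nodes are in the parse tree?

[E [E [T [T [F p]] & [F ~ [F ( [E [T [F s]]] )]]]] | [T [F s]]]

12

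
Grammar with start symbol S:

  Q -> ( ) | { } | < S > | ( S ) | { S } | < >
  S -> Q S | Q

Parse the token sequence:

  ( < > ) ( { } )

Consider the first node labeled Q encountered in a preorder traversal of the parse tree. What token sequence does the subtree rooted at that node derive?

[S [Q ( [S [Q < >]] )] [S [Q ( [S [Q { }]] )]]]

( < > )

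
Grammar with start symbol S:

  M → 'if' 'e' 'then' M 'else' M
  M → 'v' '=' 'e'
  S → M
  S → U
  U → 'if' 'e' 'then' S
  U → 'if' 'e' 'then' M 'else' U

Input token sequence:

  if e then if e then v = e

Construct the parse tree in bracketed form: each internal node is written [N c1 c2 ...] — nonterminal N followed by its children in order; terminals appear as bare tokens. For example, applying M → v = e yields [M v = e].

[S [U if e then [S [U if e then [S [M v = e]]]]]]

S
U
if e then S
if e then U
if e then if e then S
if e then if e then M
if e then if e then v = e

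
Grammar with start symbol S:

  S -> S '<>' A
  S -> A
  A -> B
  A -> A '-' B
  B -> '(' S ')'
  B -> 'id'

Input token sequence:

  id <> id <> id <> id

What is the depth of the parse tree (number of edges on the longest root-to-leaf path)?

[S [S [S [S [A [B id]]] <> [A [B id]]] <> [A [B id]]] <> [A [B id]]]

6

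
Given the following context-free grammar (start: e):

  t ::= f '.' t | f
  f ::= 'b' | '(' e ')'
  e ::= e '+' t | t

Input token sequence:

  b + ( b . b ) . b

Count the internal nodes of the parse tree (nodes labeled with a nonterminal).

[e [e [t [f b]]] + [t [f ( [e [t [f b] . [t [f b]]]] )] . [t [f b]]]]

13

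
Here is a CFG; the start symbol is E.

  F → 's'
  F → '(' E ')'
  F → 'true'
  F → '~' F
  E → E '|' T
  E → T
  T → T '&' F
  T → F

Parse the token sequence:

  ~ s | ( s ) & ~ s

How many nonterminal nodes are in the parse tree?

[E [E [T [F ~ [F s]]]] | [T [T [F ( [E [T [F s]]] )]] & [F ~ [F s]]]]

13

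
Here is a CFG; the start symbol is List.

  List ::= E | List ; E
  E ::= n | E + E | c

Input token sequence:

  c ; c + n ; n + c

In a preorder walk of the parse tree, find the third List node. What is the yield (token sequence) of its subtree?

[List [List [List [E c]] ; [E [E c] + [E n]]] ; [E [E n] + [E c]]]

c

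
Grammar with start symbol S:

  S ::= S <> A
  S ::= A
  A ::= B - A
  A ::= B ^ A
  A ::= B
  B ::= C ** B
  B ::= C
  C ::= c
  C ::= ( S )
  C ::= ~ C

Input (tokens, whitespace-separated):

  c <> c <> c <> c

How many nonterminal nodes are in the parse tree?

16

[S [S [S [S [A [B [C c]]]] <> [A [B [C c]]]] <> [A [B [C c]]]] <> [A [B [C c]]]]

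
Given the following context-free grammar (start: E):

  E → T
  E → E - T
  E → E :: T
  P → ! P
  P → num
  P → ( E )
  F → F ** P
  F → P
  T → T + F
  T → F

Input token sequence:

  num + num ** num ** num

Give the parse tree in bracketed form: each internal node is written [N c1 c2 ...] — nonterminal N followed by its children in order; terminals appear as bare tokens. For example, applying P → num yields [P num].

[E [T [T [F [P num]]] + [F [F [F [P num]] ** [P num]] ** [P num]]]]

E
T
T + F
F + F
P + F
num + F
num + F ** P
num + F ** P ** P
num + P ** P ** P
num + num ** P ** P
num + num ** num ** P
num + num ** num ** num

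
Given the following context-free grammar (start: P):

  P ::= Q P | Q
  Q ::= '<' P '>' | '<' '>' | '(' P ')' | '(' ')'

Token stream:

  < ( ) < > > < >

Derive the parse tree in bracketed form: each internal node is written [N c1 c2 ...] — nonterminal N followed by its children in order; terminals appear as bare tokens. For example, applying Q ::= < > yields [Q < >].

P
Q P
< P > P
< Q P > P
< ( ) P > P
< ( ) Q > P
< ( ) < > > P
< ( ) < > > Q
< ( ) < > > < >

[P [Q < [P [Q ( )] [P [Q < >]]] >] [P [Q < >]]]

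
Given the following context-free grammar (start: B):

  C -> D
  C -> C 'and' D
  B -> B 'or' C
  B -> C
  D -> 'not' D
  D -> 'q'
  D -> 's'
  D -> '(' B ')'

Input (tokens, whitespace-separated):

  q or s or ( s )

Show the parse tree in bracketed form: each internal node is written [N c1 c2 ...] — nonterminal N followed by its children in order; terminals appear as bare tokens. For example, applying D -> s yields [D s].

B
B or C
B or C or C
C or C or C
D or C or C
q or C or C
q or D or C
q or s or C
q or s or D
q or s or ( B )
q or s or ( C )
q or s or ( D )
q or s or ( s )

[B [B [B [C [D q]]] or [C [D s]]] or [C [D ( [B [C [D s]]] )]]]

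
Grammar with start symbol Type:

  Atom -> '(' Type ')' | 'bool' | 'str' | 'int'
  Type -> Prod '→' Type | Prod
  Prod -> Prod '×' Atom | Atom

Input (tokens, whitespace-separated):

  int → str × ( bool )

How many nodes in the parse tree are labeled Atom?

[Type [Prod [Atom int]] → [Type [Prod [Prod [Atom str]] × [Atom ( [Type [Prod [Atom bool]]] )]]]]

4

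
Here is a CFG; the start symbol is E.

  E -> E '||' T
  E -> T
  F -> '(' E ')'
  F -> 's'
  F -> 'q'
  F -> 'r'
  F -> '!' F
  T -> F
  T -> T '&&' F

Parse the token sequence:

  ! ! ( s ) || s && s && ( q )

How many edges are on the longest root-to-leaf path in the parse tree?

[E [E [T [F ! [F ! [F ( [E [T [F s]]] )]]]]] || [T [T [T [F s]] && [F s]] && [F ( [E [T [F q]]] )]]]

9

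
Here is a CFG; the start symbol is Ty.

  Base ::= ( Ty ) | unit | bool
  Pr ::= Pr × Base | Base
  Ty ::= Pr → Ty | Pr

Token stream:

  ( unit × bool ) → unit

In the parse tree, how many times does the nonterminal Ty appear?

3

[Ty [Pr [Base ( [Ty [Pr [Pr [Base unit]] × [Base bool]]] )]] → [Ty [Pr [Base unit]]]]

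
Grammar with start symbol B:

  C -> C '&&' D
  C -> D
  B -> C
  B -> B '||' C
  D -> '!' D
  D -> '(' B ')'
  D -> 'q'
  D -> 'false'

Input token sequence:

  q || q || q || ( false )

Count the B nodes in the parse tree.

5

[B [B [B [B [C [D q]]] || [C [D q]]] || [C [D q]]] || [C [D ( [B [C [D false]]] )]]]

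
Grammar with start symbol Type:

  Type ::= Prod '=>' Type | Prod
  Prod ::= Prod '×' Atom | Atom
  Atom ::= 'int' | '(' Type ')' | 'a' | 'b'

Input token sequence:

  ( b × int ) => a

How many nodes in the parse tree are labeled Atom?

4

[Type [Prod [Atom ( [Type [Prod [Prod [Atom b]] × [Atom int]]] )]] => [Type [Prod [Atom a]]]]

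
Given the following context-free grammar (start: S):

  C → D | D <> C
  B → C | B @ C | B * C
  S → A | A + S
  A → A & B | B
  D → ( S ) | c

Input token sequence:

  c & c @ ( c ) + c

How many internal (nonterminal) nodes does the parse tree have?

[S [A [A [B [C [D c]]]] & [B [B [C [D c]]] @ [C [D ( [S [A [B [C [D c]]]]] )]]]] + [S [A [B [C [D c]]]]]]

22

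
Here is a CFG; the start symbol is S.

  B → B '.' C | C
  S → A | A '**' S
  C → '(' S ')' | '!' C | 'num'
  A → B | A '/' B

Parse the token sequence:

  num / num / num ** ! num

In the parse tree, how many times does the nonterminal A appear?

[S [A [A [A [B [C num]]] / [B [C num]]] / [B [C num]]] ** [S [A [B [C ! [C num]]]]]]

4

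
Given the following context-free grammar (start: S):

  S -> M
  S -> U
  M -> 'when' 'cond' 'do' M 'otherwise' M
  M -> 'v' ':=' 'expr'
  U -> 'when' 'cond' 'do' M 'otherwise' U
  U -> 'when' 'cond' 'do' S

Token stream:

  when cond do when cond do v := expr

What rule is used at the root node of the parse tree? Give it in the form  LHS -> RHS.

S -> U

[S [U when cond do [S [U when cond do [S [M v := expr]]]]]]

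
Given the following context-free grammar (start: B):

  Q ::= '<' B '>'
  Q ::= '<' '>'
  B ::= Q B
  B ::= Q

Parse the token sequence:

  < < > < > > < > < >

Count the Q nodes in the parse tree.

[B [Q < [B [Q < >] [B [Q < >]]] >] [B [Q < >] [B [Q < >]]]]

5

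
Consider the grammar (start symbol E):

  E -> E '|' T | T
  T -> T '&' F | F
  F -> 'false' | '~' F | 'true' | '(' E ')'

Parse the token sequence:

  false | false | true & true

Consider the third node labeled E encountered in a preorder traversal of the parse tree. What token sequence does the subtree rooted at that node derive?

[E [E [E [T [F false]]] | [T [F false]]] | [T [T [F true]] & [F true]]]

false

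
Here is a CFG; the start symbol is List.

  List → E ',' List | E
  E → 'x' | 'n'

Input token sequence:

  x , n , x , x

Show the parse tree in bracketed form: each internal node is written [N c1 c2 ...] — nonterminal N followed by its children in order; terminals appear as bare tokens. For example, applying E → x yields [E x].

List
E , List
x , List
x , E , List
x , n , List
x , n , E , List
x , n , x , List
x , n , x , E
x , n , x , x

[List [E x] , [List [E n] , [List [E x] , [List [E x]]]]]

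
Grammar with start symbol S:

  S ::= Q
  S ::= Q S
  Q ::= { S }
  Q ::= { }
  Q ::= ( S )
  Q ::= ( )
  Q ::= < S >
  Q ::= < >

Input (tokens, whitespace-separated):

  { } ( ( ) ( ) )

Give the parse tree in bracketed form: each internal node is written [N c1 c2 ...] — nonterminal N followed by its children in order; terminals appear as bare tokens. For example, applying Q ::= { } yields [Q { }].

[S [Q { }] [S [Q ( [S [Q ( )] [S [Q ( )]]] )]]]

S
Q S
{ } S
{ } Q
{ } ( S )
{ } ( Q S )
{ } ( ( ) S )
{ } ( ( ) Q )
{ } ( ( ) ( ) )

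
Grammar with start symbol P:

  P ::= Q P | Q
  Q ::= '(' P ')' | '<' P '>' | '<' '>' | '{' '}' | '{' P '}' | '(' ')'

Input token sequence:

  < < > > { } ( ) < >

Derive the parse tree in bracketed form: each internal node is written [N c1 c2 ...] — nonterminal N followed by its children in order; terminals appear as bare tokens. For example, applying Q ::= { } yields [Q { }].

P
Q P
< P > P
< Q > P
< < > > P
< < > > Q P
< < > > { } P
< < > > { } Q P
< < > > { } ( ) P
< < > > { } ( ) Q
< < > > { } ( ) < >

[P [Q < [P [Q < >]] >] [P [Q { }] [P [Q ( )] [P [Q < >]]]]]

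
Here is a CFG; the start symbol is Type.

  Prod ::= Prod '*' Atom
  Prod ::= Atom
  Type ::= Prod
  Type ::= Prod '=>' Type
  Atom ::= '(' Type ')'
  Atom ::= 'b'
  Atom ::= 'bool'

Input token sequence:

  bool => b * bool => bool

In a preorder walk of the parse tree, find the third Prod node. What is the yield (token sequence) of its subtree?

b

[Type [Prod [Atom bool]] => [Type [Prod [Prod [Atom b]] * [Atom bool]] => [Type [Prod [Atom bool]]]]]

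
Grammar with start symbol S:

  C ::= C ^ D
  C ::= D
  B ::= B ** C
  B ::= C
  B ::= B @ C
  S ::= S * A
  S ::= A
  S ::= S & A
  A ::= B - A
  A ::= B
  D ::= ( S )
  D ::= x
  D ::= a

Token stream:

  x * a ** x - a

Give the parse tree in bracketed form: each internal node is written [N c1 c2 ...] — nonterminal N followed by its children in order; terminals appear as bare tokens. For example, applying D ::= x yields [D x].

S
S * A
A * A
B * A
C * A
D * A
x * A
x * B - A
x * B ** C - A
x * C ** C - A
x * D ** C - A
x * a ** C - A
x * a ** D - A
x * a ** x - A
x * a ** x - B
x * a ** x - C
x * a ** x - D
x * a ** x - a

[S [S [A [B [C [D x]]]]] * [A [B [B [C [D a]]] ** [C [D x]]] - [A [B [C [D a]]]]]]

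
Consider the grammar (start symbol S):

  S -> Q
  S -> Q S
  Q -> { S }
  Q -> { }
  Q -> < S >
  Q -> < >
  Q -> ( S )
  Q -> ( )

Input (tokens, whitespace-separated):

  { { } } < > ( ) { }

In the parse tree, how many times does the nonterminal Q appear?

5

[S [Q { [S [Q { }]] }] [S [Q < >] [S [Q ( )] [S [Q { }]]]]]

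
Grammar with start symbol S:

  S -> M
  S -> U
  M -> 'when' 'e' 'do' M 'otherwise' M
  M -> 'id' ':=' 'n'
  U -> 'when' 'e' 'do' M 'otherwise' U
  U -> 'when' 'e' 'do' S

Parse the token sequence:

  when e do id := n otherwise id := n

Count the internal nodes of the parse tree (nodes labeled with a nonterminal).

4

[S [M when e do [M id := n] otherwise [M id := n]]]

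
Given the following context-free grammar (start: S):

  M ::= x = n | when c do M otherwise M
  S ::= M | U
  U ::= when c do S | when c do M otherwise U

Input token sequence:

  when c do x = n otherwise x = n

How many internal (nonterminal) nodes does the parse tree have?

4

[S [M when c do [M x = n] otherwise [M x = n]]]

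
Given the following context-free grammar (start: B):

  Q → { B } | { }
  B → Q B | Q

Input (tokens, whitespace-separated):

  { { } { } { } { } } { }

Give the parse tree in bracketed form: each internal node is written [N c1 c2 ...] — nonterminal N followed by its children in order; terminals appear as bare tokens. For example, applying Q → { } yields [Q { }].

B
Q B
{ B } B
{ Q B } B
{ { } B } B
{ { } Q B } B
{ { } { } B } B
{ { } { } Q B } B
{ { } { } { } B } B
{ { } { } { } Q } B
{ { } { } { } { } } B
{ { } { } { } { } } Q
{ { } { } { } { } } { }

[B [Q { [B [Q { }] [B [Q { }] [B [Q { }] [B [Q { }]]]]] }] [B [Q { }]]]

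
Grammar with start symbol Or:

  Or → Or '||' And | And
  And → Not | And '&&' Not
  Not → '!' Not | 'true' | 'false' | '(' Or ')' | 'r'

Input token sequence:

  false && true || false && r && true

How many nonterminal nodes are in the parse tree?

[Or [Or [And [And [Not false]] && [Not true]]] || [And [And [And [Not false]] && [Not r]] && [Not true]]]

12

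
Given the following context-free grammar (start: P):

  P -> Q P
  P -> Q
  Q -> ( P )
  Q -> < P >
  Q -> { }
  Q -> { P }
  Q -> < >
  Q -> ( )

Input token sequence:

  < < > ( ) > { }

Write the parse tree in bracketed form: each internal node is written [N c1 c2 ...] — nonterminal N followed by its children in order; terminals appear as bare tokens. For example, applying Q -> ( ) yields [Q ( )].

P
Q P
< P > P
< Q P > P
< < > P > P
< < > Q > P
< < > ( ) > P
< < > ( ) > Q
< < > ( ) > { }

[P [Q < [P [Q < >] [P [Q ( )]]] >] [P [Q { }]]]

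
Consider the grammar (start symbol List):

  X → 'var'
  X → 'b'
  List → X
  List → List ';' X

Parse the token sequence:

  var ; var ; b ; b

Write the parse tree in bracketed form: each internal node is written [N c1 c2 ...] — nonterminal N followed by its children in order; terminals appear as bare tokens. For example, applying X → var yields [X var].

List
List ; X
List ; X ; X
List ; X ; X ; X
X ; X ; X ; X
var ; X ; X ; X
var ; var ; X ; X
var ; var ; b ; X
var ; var ; b ; b

[List [List [List [List [X var]] ; [X var]] ; [X b]] ; [X b]]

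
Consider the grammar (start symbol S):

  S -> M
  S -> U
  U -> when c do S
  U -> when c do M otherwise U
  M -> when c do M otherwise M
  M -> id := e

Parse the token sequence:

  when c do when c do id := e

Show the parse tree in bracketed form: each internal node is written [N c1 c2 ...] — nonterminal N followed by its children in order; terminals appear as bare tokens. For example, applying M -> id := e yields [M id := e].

S
U
when c do S
when c do U
when c do when c do S
when c do when c do M
when c do when c do id := e

[S [U when c do [S [U when c do [S [M id := e]]]]]]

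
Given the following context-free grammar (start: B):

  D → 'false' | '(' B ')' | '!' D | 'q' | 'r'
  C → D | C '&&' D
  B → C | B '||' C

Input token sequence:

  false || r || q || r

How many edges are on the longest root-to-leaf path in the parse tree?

6

[B [B [B [B [C [D false]]] || [C [D r]]] || [C [D q]]] || [C [D r]]]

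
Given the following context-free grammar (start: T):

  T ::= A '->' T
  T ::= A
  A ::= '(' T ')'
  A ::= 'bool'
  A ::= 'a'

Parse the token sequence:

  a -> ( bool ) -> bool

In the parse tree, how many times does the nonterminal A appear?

4

[T [A a] -> [T [A ( [T [A bool]] )] -> [T [A bool]]]]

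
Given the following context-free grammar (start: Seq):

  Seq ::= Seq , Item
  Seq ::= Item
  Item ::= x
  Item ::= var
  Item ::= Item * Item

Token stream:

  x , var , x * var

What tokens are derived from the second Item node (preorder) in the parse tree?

[Seq [Seq [Seq [Item x]] , [Item var]] , [Item [Item x] * [Item var]]]

var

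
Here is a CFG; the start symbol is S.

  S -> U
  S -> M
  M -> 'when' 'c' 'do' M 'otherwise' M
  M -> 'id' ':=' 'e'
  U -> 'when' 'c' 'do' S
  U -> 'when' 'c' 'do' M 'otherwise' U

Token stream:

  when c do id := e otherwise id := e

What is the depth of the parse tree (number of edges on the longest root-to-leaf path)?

3

[S [M when c do [M id := e] otherwise [M id := e]]]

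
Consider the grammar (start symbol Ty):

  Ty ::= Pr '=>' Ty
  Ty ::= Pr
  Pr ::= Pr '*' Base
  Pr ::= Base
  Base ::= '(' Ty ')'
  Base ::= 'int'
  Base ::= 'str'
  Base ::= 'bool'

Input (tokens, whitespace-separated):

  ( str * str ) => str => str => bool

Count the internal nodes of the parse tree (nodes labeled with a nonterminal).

[Ty [Pr [Base ( [Ty [Pr [Pr [Base str]] * [Base str]]] )]] => [Ty [Pr [Base str]] => [Ty [Pr [Base str]] => [Ty [Pr [Base bool]]]]]]

17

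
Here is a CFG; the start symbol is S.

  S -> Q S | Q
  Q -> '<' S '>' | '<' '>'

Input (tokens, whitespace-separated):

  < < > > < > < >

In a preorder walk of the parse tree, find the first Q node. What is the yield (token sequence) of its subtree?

[S [Q < [S [Q < >]] >] [S [Q < >] [S [Q < >]]]]

< < > >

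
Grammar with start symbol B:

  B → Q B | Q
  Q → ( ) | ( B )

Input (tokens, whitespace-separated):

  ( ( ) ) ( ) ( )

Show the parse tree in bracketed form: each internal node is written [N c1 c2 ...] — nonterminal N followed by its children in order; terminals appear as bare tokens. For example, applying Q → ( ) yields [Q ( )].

B
Q B
( B ) B
( Q ) B
( ( ) ) B
( ( ) ) Q B
( ( ) ) ( ) B
( ( ) ) ( ) Q
( ( ) ) ( ) ( )

[B [Q ( [B [Q ( )]] )] [B [Q ( )] [B [Q ( )]]]]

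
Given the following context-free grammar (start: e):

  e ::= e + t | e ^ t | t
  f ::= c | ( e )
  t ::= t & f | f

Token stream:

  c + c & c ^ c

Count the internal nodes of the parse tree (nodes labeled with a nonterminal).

11

[e [e [e [t [f c]]] + [t [t [f c]] & [f c]]] ^ [t [f c]]]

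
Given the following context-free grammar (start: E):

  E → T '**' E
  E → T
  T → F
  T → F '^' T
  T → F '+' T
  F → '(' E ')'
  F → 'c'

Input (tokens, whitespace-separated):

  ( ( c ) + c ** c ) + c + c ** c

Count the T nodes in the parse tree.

[E [T [F ( [E [T [F ( [E [T [F c]]] )] + [T [F c]]] ** [E [T [F c]]]] )] + [T [F c] + [T [F c]]]] ** [E [T [F c]]]]

8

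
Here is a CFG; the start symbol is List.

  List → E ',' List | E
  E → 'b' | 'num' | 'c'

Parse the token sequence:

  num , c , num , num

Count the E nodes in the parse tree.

4

[List [E num] , [List [E c] , [List [E num] , [List [E num]]]]]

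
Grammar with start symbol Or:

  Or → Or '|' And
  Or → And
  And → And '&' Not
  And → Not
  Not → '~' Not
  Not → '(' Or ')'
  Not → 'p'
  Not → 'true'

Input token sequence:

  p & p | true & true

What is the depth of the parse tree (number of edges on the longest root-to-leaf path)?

5

[Or [Or [And [And [Not p]] & [Not p]]] | [And [And [Not true]] & [Not true]]]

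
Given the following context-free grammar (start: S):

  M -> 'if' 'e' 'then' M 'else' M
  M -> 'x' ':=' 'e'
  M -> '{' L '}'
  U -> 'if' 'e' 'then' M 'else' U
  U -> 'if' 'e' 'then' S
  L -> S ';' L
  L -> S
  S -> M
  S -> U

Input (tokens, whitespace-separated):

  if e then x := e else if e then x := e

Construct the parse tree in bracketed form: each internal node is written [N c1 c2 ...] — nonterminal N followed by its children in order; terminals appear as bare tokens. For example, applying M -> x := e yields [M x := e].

S
U
if e then M else U
if e then x := e else U
if e then x := e else if e then S
if e then x := e else if e then M
if e then x := e else if e then x := e

[S [U if e then [M x := e] else [U if e then [S [M x := e]]]]]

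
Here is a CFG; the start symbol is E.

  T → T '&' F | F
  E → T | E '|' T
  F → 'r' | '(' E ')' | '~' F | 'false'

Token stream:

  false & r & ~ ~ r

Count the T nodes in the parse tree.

3

[E [T [T [T [F false]] & [F r]] & [F ~ [F ~ [F r]]]]]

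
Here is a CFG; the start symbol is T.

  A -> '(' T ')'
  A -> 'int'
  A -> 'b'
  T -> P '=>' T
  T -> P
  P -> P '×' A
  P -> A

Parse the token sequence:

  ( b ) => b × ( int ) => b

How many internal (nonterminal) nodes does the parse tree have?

[T [P [A ( [T [P [A b]]] )]] => [T [P [P [A b]] × [A ( [T [P [A int]]] )]] => [T [P [A b]]]]]

17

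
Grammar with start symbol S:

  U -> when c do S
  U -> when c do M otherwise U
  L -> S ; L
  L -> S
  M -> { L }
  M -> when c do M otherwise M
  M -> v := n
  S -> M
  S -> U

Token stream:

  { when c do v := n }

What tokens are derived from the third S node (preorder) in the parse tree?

[S [M { [L [S [U when c do [S [M v := n]]]]] }]]

v := n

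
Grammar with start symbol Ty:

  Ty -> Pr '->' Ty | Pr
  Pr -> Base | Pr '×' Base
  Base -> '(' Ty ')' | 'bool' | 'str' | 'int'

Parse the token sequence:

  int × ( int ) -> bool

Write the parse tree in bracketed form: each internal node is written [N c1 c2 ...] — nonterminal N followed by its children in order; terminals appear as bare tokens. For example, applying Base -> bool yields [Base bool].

Ty
Pr -> Ty
Pr × Base -> Ty
Base × Base -> Ty
int × Base -> Ty
int × ( Ty ) -> Ty
int × ( Pr ) -> Ty
int × ( Base ) -> Ty
int × ( int ) -> Ty
int × ( int ) -> Pr
int × ( int ) -> Base
int × ( int ) -> bool

[Ty [Pr [Pr [Base int]] × [Base ( [Ty [Pr [Base int]]] )]] -> [Ty [Pr [Base bool]]]]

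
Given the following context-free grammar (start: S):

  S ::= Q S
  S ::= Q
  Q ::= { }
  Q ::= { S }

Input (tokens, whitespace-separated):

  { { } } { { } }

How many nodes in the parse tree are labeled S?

[S [Q { [S [Q { }]] }] [S [Q { [S [Q { }]] }]]]

4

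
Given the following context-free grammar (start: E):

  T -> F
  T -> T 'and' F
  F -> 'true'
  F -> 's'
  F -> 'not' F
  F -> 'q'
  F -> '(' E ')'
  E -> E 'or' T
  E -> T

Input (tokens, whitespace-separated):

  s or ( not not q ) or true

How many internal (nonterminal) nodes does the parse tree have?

14

[E [E [E [T [F s]]] or [T [F ( [E [T [F not [F not [F q]]]]] )]]] or [T [F true]]]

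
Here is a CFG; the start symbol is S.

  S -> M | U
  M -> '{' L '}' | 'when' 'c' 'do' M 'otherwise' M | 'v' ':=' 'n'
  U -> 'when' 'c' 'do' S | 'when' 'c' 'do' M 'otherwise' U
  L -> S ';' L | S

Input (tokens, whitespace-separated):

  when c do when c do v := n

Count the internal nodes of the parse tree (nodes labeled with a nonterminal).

[S [U when c do [S [U when c do [S [M v := n]]]]]]

6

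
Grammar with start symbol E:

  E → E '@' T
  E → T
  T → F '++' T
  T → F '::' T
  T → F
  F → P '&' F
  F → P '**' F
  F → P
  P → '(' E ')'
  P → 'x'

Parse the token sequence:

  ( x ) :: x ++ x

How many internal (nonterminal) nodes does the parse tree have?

14

[E [T [F [P ( [E [T [F [P x]]]] )]] :: [T [F [P x]] ++ [T [F [P x]]]]]]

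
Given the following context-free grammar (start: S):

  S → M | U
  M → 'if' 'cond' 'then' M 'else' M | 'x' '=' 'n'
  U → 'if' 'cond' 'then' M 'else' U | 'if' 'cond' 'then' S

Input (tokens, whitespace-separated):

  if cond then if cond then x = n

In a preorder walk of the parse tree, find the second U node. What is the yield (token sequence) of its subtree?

[S [U if cond then [S [U if cond then [S [M x = n]]]]]]

if cond then x = n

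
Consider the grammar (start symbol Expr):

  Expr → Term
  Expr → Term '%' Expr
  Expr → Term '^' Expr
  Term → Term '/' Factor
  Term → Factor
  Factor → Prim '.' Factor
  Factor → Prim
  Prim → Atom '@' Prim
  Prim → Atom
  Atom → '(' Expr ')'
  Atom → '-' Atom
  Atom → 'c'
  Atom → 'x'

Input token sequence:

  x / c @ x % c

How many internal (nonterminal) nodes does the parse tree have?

16

[Expr [Term [Term [Factor [Prim [Atom x]]]] / [Factor [Prim [Atom c] @ [Prim [Atom x]]]]] % [Expr [Term [Factor [Prim [Atom c]]]]]]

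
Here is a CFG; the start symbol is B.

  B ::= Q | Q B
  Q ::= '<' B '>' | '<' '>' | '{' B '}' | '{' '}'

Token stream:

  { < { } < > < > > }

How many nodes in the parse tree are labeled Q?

5

[B [Q { [B [Q < [B [Q { }] [B [Q < >] [B [Q < >]]]] >]] }]]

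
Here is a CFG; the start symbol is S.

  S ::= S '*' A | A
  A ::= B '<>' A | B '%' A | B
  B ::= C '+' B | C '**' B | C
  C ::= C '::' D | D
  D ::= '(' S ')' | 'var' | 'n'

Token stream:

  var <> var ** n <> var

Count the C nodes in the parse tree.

[S [A [B [C [D var]]] <> [A [B [C [D var]] ** [B [C [D n]]]] <> [A [B [C [D var]]]]]]]

4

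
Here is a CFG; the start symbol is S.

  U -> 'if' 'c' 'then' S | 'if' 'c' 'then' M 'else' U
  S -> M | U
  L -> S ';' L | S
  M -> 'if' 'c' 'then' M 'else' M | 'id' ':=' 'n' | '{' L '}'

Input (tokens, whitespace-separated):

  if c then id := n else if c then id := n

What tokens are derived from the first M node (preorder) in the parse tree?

id := n

[S [U if c then [M id := n] else [U if c then [S [M id := n]]]]]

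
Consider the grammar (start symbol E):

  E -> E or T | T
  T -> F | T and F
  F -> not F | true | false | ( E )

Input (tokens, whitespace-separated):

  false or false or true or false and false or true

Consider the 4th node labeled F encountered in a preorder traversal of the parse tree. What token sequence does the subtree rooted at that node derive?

false

[E [E [E [E [E [T [F false]]] or [T [F false]]] or [T [F true]]] or [T [T [F false]] and [F false]]] or [T [F true]]]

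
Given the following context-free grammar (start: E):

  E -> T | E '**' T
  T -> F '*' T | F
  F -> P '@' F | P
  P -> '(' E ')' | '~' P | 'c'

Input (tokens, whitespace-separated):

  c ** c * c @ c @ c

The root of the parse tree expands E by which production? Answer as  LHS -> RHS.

E -> E '**' T

[E [E [T [F [P c]]]] ** [T [F [P c]] * [T [F [P c] @ [F [P c] @ [F [P c]]]]]]]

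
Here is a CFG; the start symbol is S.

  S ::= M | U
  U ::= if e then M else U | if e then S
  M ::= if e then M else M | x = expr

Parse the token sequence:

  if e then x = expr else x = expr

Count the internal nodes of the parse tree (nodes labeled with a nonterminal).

[S [M if e then [M x = expr] else [M x = expr]]]

4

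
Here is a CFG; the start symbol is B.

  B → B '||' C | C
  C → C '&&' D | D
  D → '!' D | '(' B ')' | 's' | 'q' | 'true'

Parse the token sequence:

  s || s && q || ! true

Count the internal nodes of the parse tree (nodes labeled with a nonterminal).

[B [B [B [C [D s]]] || [C [C [D s]] && [D q]]] || [C [D ! [D true]]]]

12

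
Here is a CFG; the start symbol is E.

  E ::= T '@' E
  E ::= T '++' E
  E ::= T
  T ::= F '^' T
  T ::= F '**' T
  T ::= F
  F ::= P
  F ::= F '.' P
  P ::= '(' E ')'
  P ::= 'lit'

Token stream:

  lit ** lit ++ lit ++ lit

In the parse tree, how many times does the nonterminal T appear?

4

[E [T [F [P lit]] ** [T [F [P lit]]]] ++ [E [T [F [P lit]]] ++ [E [T [F [P lit]]]]]]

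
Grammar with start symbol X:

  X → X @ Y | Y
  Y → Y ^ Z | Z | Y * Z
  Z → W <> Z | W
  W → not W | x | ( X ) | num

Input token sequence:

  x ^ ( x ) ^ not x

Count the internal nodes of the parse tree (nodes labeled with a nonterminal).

15

[X [Y [Y [Y [Z [W x]]] ^ [Z [W ( [X [Y [Z [W x]]]] )]]] ^ [Z [W not [W x]]]]]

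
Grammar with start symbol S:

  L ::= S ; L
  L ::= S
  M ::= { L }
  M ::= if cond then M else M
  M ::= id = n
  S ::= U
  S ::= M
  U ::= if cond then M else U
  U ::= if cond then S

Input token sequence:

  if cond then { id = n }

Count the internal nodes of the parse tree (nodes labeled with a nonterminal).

[S [U if cond then [S [M { [L [S [M id = n]]] }]]]]

7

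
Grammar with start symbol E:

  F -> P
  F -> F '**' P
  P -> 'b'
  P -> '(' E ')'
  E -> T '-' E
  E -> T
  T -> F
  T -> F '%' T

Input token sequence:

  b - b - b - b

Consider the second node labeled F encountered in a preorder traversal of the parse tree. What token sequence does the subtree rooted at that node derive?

b

[E [T [F [P b]]] - [E [T [F [P b]]] - [E [T [F [P b]]] - [E [T [F [P b]]]]]]]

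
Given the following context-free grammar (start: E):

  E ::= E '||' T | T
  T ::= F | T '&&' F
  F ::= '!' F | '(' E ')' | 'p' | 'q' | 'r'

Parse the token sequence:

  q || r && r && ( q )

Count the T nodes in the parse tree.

5

[E [E [T [F q]]] || [T [T [T [F r]] && [F r]] && [F ( [E [T [F q]]] )]]]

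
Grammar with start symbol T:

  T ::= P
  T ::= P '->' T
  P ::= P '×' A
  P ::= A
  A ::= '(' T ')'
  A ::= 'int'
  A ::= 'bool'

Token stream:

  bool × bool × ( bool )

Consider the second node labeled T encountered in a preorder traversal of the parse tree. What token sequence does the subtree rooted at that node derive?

[T [P [P [P [A bool]] × [A bool]] × [A ( [T [P [A bool]]] )]]]

bool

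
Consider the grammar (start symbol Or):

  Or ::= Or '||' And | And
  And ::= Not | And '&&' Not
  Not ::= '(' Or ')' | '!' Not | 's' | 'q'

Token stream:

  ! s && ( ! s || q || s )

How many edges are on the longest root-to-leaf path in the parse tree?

[Or [And [And [Not ! [Not s]]] && [Not ( [Or [Or [Or [And [Not ! [Not s]]]] || [And [Not q]]] || [And [Not s]]] )]]]

9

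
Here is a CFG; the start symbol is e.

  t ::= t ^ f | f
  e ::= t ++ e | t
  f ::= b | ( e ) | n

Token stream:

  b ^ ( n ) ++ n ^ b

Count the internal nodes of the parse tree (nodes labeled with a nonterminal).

13

[e [t [t [f b]] ^ [f ( [e [t [f n]]] )]] ++ [e [t [t [f n]] ^ [f b]]]]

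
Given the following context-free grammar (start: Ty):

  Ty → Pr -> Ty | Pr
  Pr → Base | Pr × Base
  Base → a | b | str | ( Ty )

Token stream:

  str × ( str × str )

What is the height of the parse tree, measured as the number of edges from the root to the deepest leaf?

[Ty [Pr [Pr [Base str]] × [Base ( [Ty [Pr [Pr [Base str]] × [Base str]]] )]]]

7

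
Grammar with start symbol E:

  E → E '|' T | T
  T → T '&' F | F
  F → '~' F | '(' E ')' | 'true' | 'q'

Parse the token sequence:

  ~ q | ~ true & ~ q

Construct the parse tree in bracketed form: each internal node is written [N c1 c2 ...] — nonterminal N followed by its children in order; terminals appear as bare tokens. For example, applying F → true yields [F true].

E
E | T
T | T
F | T
~ F | T
~ q | T
~ q | T & F
~ q | F & F
~ q | ~ F & F
~ q | ~ true & F
~ q | ~ true & ~ F
~ q | ~ true & ~ q

[E [E [T [F ~ [F q]]]] | [T [T [F ~ [F true]]] & [F ~ [F q]]]]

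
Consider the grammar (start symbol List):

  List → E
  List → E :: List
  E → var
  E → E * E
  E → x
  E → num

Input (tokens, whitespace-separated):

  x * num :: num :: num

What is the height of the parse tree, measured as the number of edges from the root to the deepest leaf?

4

[List [E [E x] * [E num]] :: [List [E num] :: [List [E num]]]]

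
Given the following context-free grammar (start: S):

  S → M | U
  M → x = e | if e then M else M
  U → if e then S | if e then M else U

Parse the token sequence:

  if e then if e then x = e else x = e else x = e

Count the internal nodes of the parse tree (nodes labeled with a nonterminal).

[S [M if e then [M if e then [M x = e] else [M x = e]] else [M x = e]]]

6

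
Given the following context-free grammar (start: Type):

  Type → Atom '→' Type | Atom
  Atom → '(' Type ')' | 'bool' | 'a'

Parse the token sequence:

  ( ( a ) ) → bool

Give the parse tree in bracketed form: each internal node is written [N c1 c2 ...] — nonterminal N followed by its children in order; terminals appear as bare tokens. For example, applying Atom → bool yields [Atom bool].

[Type [Atom ( [Type [Atom ( [Type [Atom a]] )]] )] → [Type [Atom bool]]]

Type
Atom → Type
( Type ) → Type
( Atom ) → Type
( ( Type ) ) → Type
( ( Atom ) ) → Type
( ( a ) ) → Type
( ( a ) ) → Atom
( ( a ) ) → bool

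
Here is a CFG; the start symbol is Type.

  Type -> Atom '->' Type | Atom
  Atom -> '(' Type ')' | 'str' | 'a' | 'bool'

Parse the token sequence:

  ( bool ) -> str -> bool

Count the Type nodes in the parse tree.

4

[Type [Atom ( [Type [Atom bool]] )] -> [Type [Atom str] -> [Type [Atom bool]]]]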